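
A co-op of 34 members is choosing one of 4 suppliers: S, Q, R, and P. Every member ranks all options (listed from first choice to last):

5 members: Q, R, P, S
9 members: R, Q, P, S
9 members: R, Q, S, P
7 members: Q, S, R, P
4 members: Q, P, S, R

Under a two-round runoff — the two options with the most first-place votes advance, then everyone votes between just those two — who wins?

R

Round 1 first-place votes: S 0, Q 16, R 18, P 0.
R and Q advance.
Runoff: R is preferred to Q by 18 voters; Q by 16.
R wins the runoff.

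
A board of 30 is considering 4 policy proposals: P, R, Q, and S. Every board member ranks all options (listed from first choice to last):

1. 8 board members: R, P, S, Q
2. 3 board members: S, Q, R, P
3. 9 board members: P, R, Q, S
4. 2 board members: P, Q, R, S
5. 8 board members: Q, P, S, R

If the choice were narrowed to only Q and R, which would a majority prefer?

Voters preferring Q to R: 13; preferring R to Q: 17.
R wins the head-to-head.

R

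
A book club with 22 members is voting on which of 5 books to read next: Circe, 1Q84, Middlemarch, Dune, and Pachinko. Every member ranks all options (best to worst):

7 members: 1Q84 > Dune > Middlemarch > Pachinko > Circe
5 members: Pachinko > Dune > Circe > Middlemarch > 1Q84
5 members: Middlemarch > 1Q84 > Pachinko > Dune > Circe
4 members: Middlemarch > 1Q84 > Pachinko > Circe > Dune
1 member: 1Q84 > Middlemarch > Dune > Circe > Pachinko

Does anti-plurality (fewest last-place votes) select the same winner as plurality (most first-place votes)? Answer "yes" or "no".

Anti-plurality — last-place votes: Circe 12, 1Q84 5, Middlemarch 0, Dune 4, Pachinko 1. Winner: Middlemarch.
Plurality — first-place votes: Circe 0, 1Q84 8, Middlemarch 9, Dune 0, Pachinko 5. Winner: Middlemarch.
The two methods agree.

yes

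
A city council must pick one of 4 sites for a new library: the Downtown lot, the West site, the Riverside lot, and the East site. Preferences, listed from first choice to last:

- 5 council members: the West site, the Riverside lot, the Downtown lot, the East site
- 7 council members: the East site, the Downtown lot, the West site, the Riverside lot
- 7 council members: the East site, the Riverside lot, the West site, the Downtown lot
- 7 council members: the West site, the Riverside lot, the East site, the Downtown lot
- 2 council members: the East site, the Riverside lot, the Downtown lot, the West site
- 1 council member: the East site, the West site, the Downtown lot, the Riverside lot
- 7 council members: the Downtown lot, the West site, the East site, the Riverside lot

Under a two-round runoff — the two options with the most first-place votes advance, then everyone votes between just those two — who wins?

Round 1 first-place votes: the Downtown lot 7, the West site 12, the Riverside lot 0, the East site 17.
the East site and the West site advance.
Runoff: the East site is preferred to the West site by 17 voters; the West site by 19.
the West site wins the runoff.

the West site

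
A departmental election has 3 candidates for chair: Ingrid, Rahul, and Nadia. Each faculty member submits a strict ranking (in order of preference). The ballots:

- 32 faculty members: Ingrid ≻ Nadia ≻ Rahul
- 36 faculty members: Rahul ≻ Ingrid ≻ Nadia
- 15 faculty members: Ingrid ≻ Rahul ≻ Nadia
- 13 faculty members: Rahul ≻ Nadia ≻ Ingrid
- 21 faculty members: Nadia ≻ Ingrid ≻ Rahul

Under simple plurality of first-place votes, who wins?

First-place votes: Ingrid 47, Rahul 49, Nadia 21.
Rahul has the most first-place votes.

Rahul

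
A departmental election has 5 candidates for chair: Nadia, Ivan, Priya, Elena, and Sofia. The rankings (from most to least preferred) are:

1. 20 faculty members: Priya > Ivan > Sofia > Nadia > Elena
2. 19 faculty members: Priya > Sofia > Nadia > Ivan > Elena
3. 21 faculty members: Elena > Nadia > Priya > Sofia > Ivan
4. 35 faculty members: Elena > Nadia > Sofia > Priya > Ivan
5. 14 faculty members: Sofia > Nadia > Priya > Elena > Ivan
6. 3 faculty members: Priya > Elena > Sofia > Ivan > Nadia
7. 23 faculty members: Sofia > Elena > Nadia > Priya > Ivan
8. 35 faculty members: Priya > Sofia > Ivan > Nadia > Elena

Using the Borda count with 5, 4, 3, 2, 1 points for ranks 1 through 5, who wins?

Nadia: 20·2 + 19·3 + 21·4 + 35·4 + 14·4 + 3·1 + 23·3 + 35·2 = 519
Ivan: 20·4 + 19·2 + 21·1 + 35·1 + 14·1 + 3·2 + 23·1 + 35·3 = 322
Priya: 20·5 + 19·5 + 21·3 + 35·2 + 14·3 + 3·5 + 23·2 + 35·5 = 606
Elena: 20·1 + 19·1 + 21·5 + 35·5 + 14·2 + 3·4 + 23·4 + 35·1 = 486
Sofia: 20·3 + 19·4 + 21·2 + 35·3 + 14·5 + 3·3 + 23·5 + 35·4 = 617
Sofia has the highest Borda score (617).

Sofia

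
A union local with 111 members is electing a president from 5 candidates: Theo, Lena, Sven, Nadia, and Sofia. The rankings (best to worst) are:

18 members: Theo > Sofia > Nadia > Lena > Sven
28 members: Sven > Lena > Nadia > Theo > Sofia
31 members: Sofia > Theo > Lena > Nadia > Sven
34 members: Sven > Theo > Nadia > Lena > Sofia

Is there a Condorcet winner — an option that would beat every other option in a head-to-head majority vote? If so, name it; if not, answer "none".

Sven vs Theo: 62–49 for Sven.
Sven vs Lena: 62–49 for Sven.
Sven vs Nadia: 62–49 for Sven.
Sven vs Sofia: 62–49 for Sven.
Sven beats every other option head-to-head.

Sven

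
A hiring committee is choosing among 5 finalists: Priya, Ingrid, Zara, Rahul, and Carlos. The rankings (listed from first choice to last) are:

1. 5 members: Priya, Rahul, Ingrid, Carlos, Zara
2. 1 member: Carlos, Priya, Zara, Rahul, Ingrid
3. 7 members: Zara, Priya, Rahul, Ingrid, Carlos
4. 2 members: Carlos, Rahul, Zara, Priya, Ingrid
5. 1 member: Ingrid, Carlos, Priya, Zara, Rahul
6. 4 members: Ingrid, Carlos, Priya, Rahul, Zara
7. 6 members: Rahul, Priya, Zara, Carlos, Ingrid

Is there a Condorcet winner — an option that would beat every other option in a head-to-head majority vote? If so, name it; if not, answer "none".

Priya vs Ingrid: 21–5 for Priya.
Priya vs Zara: 17–9 for Priya.
Priya vs Rahul: 18–8 for Priya.
Priya vs Carlos: 18–8 for Priya.
Priya beats every other option head-to-head.

Priya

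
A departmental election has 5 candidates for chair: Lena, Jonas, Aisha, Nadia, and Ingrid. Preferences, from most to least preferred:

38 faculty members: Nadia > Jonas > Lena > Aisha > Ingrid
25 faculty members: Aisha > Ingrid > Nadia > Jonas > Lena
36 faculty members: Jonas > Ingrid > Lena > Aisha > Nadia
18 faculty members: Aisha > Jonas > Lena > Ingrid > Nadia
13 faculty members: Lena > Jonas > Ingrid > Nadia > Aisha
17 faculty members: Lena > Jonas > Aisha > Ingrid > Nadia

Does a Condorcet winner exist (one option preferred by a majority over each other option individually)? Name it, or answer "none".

Jonas

Jonas vs Lena: 117–30 for Jonas.
Jonas vs Aisha: 104–43 for Jonas.
Jonas vs Nadia: 84–63 for Jonas.
Jonas vs Ingrid: 122–25 for Jonas.
Jonas beats every other option head-to-head.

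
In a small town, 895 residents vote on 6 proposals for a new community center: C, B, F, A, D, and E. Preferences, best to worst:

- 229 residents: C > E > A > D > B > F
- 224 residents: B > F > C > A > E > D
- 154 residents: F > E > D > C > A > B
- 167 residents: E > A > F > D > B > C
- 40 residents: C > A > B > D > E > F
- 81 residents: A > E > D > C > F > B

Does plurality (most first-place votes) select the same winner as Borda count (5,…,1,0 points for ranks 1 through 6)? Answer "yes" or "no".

Plurality — first-place votes: C 269, B 224, F 154, A 81, D 0, E 167. Winner: C.
Borda — scores: C 2487, B 1636, F 2248, A 2522, D 1577, E 2955. Winner: E.
The two methods disagree.

no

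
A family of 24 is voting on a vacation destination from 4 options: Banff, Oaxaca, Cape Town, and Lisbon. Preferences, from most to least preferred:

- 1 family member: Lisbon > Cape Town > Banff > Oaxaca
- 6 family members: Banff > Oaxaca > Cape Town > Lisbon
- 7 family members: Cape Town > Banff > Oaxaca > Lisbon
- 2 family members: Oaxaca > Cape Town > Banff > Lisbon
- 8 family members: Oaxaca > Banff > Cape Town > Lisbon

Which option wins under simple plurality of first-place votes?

Oaxaca

First-place votes: Banff 6, Oaxaca 10, Cape Town 7, Lisbon 1.
Oaxaca has the most first-place votes.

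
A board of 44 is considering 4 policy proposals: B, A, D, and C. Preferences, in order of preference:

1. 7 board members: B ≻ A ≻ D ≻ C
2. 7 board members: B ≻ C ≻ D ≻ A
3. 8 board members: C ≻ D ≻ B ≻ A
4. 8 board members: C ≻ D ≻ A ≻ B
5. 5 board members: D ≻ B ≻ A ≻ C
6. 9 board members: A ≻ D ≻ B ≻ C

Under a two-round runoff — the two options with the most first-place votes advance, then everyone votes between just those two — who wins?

Round 1 first-place votes: B 14, A 9, D 5, C 16.
C and B advance.
Runoff: C is preferred to B by 16 voters; B by 28.
B wins the runoff.

B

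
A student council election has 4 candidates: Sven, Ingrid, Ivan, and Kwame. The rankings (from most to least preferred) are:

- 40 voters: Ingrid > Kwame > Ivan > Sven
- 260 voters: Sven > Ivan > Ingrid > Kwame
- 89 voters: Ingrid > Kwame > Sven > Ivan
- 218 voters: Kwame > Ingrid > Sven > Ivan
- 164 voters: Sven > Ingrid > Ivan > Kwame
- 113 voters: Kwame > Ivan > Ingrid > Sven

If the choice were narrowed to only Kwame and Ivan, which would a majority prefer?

Kwame

Voters preferring Kwame to Ivan: 460; preferring Ivan to Kwame: 424.
Kwame wins the head-to-head.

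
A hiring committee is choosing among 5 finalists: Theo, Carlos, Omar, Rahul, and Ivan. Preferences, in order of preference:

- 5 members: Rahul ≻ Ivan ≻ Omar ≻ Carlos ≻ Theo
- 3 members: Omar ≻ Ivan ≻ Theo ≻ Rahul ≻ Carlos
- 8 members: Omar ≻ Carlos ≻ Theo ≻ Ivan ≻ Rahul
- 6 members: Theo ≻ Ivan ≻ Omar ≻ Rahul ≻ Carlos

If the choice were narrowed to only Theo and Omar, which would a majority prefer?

Voters preferring Theo to Omar: 6; preferring Omar to Theo: 16.
Omar wins the head-to-head.

Omar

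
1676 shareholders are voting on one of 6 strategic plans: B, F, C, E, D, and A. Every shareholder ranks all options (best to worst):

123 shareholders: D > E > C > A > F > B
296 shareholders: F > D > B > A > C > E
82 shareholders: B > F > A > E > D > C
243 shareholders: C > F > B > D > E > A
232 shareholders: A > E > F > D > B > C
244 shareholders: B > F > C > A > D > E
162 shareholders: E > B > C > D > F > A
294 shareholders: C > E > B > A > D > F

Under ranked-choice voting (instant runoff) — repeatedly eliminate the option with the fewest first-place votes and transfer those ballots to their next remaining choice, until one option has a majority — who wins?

Round 1: B 326, F 296, C 537, E 162, D 123, A 232. Eliminate D.
Round 2: B 326, F 296, C 537, E 285, A 232. Eliminate A.
Round 3: B 326, F 296, C 537, E 517. Eliminate F.
Round 4: B 622, C 537, E 517. Eliminate E.
Round 5: B 1016, C 660. B has a majority.

B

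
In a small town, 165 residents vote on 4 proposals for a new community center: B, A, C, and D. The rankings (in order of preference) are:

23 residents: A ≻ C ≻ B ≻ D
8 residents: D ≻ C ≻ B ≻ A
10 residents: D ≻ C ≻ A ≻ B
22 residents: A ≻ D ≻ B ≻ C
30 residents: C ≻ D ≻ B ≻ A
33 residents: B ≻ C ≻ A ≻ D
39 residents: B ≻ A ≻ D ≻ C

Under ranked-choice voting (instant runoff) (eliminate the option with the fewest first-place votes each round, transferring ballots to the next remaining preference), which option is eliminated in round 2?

Round 1: B 72, A 45, C 30, D 18. Eliminate D.
Round 2: B 72, A 45, C 48. Eliminate A.

A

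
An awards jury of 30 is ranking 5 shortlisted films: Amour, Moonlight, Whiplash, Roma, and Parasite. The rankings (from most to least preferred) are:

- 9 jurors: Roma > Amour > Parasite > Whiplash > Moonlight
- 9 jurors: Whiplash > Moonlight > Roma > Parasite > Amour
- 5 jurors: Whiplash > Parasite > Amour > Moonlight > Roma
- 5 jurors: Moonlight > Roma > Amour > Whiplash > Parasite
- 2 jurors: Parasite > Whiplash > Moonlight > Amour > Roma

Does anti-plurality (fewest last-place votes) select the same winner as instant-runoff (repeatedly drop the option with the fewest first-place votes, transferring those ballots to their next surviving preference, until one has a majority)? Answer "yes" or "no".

Anti-plurality — last-place votes: Amour 9, Moonlight 9, Whiplash 0, Roma 7, Parasite 5. Winner: Whiplash.
Instant-runoff — R1 Amour 0, Moonlight 5, Whiplash 14, Roma 9, Parasite 2 (Amour out); R2 Moonlight 5, Whiplash 14, Roma 9, Parasite 2 (Parasite out); R3 Moonlight 5, Whiplash 16, Roma 9 (Whiplash winner). Winner: Whiplash.
The two methods agree.

yes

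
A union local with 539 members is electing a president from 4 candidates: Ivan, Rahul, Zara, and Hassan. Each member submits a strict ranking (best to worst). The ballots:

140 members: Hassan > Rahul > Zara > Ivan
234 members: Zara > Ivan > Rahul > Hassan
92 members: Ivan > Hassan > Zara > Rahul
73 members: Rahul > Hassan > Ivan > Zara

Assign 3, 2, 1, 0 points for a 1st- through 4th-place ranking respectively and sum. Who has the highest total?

Ivan: 140·0 + 234·2 + 92·3 + 73·1 = 817
Rahul: 140·2 + 234·1 + 92·0 + 73·3 = 733
Zara: 140·1 + 234·3 + 92·1 + 73·0 = 934
Hassan: 140·3 + 234·0 + 92·2 + 73·2 = 750
Zara has the highest Borda score (934).

Zara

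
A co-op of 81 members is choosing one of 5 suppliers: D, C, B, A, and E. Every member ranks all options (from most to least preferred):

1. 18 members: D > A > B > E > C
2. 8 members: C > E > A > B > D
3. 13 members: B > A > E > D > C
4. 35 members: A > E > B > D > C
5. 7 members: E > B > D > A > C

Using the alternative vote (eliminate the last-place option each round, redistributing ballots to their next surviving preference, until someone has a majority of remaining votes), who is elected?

Round 1: D 18, C 8, B 13, A 35, E 7. Eliminate E.
Round 2: D 18, C 8, B 20, A 35. Eliminate C.
Round 3: D 18, B 20, A 43. A has a majority.

A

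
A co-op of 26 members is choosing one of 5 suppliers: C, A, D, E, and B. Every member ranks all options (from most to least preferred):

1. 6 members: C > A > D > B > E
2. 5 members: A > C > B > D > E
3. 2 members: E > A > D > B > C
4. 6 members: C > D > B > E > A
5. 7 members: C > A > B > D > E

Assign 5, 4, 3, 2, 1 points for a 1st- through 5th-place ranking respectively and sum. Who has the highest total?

C: 6·5 + 5·4 + 2·1 + 6·5 + 7·5 = 117
A: 6·4 + 5·5 + 2·4 + 6·1 + 7·4 = 91
D: 6·3 + 5·2 + 2·3 + 6·4 + 7·2 = 72
E: 6·1 + 5·1 + 2·5 + 6·2 + 7·1 = 40
B: 6·2 + 5·3 + 2·2 + 6·3 + 7·3 = 70
C has the highest Borda score (117).

C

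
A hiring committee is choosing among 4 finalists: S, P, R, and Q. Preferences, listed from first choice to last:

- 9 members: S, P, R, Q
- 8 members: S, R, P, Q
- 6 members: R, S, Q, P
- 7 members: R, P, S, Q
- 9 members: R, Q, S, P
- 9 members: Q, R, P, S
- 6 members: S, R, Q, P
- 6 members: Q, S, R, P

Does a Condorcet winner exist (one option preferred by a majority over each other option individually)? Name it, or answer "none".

R vs S: 31–29 for R.
R vs P: 51–9 for R.
R vs Q: 45–15 for R.
R beats every other option head-to-head.

R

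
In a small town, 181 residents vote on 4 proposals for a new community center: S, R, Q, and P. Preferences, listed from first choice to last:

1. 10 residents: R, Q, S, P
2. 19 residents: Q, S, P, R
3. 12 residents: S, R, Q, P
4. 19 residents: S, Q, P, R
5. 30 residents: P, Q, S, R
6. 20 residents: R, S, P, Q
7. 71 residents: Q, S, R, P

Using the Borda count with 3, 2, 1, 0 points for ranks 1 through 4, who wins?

S: 10·1 + 19·2 + 12·3 + 19·3 + 30·1 + 20·2 + 71·2 = 353
R: 10·3 + 19·0 + 12·2 + 19·0 + 30·0 + 20·3 + 71·1 = 185
Q: 10·2 + 19·3 + 12·1 + 19·2 + 30·2 + 20·0 + 71·3 = 400
P: 10·0 + 19·1 + 12·0 + 19·1 + 30·3 + 20·1 + 71·0 = 148
Q has the highest Borda score (400).

Q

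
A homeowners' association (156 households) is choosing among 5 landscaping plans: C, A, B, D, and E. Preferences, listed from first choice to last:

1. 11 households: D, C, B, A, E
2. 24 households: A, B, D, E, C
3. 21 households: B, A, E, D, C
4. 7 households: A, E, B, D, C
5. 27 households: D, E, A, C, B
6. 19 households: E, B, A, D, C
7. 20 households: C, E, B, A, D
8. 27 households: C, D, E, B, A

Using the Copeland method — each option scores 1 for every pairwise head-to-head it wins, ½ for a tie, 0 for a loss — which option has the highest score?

C: beats B; loses to A, D, and E → score 1.
A: beats C and D; loses to B and E → score 2.
B: beats A and D; loses to C and E → score 2.
D: beats C and E; loses to A and B → score 2.
E: beats C, A, and B; loses to D → score 3.
E has the best pairwise record.

E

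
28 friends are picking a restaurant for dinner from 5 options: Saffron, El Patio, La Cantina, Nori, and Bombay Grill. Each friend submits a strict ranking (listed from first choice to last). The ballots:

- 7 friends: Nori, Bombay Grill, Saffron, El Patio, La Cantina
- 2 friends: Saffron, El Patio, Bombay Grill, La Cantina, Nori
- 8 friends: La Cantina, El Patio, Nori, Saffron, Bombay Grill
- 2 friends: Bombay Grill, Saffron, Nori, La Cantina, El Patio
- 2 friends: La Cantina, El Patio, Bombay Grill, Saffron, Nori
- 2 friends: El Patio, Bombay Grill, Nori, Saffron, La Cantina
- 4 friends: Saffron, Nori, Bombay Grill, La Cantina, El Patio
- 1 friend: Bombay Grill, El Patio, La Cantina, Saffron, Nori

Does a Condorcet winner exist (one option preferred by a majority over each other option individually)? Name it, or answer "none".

none

Checking pairwise contests:
Nori beats Saffron 17–11.
Saffron beats El Patio 15–13.
Saffron beats La Cantina 17–11.
El Patio beats Nori 15–13.
Nori beats Bombay Grill 19–9.
Every option loses at least one head-to-head, so there is no Condorcet winner.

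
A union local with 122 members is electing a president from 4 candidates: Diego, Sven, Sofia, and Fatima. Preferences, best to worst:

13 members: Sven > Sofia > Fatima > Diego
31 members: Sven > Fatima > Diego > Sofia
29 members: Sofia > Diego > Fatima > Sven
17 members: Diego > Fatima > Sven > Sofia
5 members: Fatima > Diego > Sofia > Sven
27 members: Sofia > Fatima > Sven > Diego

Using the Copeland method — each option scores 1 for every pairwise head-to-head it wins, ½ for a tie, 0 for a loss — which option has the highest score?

Sofia

Diego: loses to Sven, Sofia, and Fatima → score 0.
Sven: beats Diego; ties Sofia; loses to Fatima → score 1.5.
Sofia: beats Diego and Fatima; ties Sven → score 2.5.
Fatima: beats Diego and Sven; loses to Sofia → score 2.
Sofia has the best pairwise record.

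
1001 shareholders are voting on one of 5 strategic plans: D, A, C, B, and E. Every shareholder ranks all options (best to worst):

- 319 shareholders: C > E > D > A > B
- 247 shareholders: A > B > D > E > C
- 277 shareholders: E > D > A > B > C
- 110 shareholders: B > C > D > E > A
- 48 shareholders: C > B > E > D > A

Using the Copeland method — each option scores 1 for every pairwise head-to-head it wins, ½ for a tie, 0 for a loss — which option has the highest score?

D: beats A, C, and B; loses to E → score 3.
A: beats C and B; loses to D and E → score 2.
C: loses to D, A, B, and E → score 0.
B: beats C; loses to D, A, and E → score 1.
E: beats D, A, C, and B → score 4.
E has the best pairwise record.

E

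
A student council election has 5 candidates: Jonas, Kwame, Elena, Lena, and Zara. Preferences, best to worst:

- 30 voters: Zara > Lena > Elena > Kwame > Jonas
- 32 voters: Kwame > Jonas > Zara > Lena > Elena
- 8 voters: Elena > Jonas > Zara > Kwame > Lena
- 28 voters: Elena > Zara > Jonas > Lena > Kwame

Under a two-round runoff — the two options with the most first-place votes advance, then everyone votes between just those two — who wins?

Elena

Round 1 first-place votes: Jonas 0, Kwame 32, Elena 36, Lena 0, Zara 30.
Elena and Kwame advance.
Runoff: Elena is preferred to Kwame by 66 voters; Kwame by 32.
Elena wins the runoff.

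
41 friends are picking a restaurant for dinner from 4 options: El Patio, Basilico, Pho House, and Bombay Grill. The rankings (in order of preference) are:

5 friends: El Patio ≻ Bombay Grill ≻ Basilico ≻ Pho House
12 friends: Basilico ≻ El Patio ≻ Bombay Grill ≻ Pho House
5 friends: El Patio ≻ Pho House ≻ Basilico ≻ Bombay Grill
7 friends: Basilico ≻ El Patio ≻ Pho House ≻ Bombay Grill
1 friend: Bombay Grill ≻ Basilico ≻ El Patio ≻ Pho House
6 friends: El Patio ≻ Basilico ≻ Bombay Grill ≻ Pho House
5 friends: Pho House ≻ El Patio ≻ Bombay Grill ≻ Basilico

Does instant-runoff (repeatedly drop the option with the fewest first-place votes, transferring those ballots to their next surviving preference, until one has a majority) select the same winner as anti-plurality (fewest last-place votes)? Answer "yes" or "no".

Instant-runoff — R1 El Patio 16, Basilico 19, Pho House 5, Bombay Grill 1 (Bombay Grill out); R2 El Patio 16, Basilico 20, Pho House 5 (Pho House out); R3 El Patio 21, Basilico 20 (El Patio winner). Winner: El Patio.
Anti-plurality — last-place votes: El Patio 0, Basilico 5, Pho House 24, Bombay Grill 12. Winner: El Patio.
The two methods agree.

yes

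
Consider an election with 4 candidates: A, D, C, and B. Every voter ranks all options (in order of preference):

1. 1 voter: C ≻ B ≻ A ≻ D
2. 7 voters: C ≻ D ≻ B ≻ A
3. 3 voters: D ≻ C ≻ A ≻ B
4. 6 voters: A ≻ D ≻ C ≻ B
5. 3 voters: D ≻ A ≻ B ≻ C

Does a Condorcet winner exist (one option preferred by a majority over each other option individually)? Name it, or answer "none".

D

D vs A: 13–7 for D.
D vs C: 12–8 for D.
D vs B: 19–1 for D.
D beats every other option head-to-head.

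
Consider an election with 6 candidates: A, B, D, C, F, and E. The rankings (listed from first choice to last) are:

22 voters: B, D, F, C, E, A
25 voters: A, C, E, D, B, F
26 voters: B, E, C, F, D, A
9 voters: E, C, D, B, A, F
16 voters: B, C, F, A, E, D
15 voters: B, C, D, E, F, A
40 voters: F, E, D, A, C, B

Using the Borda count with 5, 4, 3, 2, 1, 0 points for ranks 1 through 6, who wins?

E

A: 22·0 + 25·5 + 26·0 + 9·1 + 16·2 + 15·0 + 40·2 = 246
B: 22·5 + 25·1 + 26·5 + 9·2 + 16·5 + 15·5 + 40·0 = 438
D: 22·4 + 25·2 + 26·1 + 9·3 + 16·0 + 15·3 + 40·3 = 356
C: 22·2 + 25·4 + 26·3 + 9·4 + 16·4 + 15·4 + 40·1 = 422
F: 22·3 + 25·0 + 26·2 + 9·0 + 16·3 + 15·1 + 40·5 = 381
E: 22·1 + 25·3 + 26·4 + 9·5 + 16·1 + 15·2 + 40·4 = 452
E has the highest Borda score (452).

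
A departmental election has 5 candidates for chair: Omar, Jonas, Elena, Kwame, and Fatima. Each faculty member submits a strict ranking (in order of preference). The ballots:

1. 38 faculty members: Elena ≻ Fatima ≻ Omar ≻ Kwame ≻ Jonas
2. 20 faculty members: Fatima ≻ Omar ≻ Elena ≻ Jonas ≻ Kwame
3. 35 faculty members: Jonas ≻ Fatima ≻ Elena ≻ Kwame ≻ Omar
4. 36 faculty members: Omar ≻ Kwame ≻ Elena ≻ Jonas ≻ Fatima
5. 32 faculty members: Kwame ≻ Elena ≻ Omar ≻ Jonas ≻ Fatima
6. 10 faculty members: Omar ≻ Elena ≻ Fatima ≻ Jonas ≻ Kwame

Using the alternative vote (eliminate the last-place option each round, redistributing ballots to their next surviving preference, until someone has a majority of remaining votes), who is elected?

Round 1: Omar 46, Jonas 35, Elena 38, Kwame 32, Fatima 20. Eliminate Fatima.
Round 2: Omar 66, Jonas 35, Elena 38, Kwame 32. Eliminate Kwame.
Round 3: Omar 66, Jonas 35, Elena 70. Eliminate Jonas.
Round 4: Omar 66, Elena 105. Elena has a majority.

Elena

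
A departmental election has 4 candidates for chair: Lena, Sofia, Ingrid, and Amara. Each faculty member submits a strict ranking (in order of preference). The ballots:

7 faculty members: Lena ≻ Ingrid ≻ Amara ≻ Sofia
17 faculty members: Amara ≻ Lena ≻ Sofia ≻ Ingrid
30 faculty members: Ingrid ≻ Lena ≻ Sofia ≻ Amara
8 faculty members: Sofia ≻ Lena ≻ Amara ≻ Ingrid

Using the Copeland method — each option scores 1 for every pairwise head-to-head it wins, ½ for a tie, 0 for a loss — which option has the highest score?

Lena: beats Sofia, Ingrid, and Amara → score 3.
Sofia: beats Amara; loses to Lena and Ingrid → score 1.
Ingrid: beats Sofia and Amara; loses to Lena → score 2.
Amara: loses to Lena, Sofia, and Ingrid → score 0.
Lena has the best pairwise record.

Lena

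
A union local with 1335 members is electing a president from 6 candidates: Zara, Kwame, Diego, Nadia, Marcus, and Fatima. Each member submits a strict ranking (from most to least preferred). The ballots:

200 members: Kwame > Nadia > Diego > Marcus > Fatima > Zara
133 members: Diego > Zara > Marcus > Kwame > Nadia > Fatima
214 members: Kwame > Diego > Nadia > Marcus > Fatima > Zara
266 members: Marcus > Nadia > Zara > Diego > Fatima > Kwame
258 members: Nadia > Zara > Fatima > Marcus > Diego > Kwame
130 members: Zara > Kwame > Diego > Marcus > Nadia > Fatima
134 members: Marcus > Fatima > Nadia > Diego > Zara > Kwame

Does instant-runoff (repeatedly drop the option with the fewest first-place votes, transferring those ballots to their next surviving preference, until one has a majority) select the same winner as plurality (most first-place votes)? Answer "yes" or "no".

no

Instant-runoff — R1 Zara 130, Kwame 414, Diego 133, Nadia 258, Marcus 400, Fatima 0 (Fatima out); R2 Zara 130, Kwame 414, Diego 133, Nadia 258, Marcus 400 (Zara out); R3 Kwame 544, Diego 133, Nadia 258, Marcus 400 (Diego out); R4 Kwame 544, Nadia 258, Marcus 533 (Nadia out); R5 Kwame 544, Marcus 791 (Marcus winner). Winner: Marcus.
Plurality — first-place votes: Zara 130, Kwame 414, Diego 133, Nadia 258, Marcus 400, Fatima 0. Winner: Kwame.
The two methods disagree.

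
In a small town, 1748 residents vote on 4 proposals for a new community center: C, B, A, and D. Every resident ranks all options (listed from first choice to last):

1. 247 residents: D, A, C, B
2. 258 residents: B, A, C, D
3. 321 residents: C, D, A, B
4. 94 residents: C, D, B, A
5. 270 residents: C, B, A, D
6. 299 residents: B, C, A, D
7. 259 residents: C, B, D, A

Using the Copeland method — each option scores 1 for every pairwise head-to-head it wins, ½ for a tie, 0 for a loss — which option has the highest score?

C

C: beats B, A, and D → score 3.
B: beats A and D; loses to C → score 2.
A: loses to C, B, and D → score 0.
D: beats A; loses to C and B → score 1.
C has the best pairwise record.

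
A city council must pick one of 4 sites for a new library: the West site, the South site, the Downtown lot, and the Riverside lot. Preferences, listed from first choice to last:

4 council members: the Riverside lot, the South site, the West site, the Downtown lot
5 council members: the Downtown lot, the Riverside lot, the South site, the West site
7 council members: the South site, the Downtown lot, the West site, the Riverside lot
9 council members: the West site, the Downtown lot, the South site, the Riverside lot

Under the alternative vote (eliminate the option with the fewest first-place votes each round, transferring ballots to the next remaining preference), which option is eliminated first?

the Riverside lot

Round 1: the West site 9, the South site 7, the Downtown lot 5, the Riverside lot 4. Eliminate the Riverside lot.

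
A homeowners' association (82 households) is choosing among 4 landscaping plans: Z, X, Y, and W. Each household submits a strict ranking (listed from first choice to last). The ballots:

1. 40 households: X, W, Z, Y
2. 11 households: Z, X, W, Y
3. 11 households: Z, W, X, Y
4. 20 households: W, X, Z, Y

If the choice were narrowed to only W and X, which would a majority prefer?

Voters preferring W to X: 31; preferring X to W: 51.
X wins the head-to-head.

X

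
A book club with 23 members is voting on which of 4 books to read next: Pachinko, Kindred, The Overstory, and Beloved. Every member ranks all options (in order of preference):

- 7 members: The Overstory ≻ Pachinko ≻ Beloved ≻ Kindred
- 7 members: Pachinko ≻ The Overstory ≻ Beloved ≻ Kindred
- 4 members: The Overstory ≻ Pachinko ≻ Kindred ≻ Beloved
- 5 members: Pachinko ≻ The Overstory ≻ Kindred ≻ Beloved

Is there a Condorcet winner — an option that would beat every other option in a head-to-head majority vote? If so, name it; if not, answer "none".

Pachinko

Pachinko vs Kindred: 23–0 for Pachinko.
Pachinko vs The Overstory: 12–11 for Pachinko.
Pachinko vs Beloved: 23–0 for Pachinko.
Pachinko beats every other option head-to-head.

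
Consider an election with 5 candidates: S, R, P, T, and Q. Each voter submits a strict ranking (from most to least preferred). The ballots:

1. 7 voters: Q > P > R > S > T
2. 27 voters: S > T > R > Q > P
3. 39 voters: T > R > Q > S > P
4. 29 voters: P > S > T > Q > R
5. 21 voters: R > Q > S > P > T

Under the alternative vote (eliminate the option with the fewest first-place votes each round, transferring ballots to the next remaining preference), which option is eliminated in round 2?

R

Round 1: S 27, R 21, P 29, T 39, Q 7. Eliminate Q.
Round 2: S 27, R 21, P 36, T 39. Eliminate R.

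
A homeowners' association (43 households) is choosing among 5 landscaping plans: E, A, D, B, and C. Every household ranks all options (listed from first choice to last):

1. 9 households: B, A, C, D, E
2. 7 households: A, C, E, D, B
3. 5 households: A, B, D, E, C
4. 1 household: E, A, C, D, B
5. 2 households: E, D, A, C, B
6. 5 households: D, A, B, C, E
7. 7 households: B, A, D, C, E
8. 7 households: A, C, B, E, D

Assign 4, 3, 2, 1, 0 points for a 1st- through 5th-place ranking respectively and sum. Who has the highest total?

E: 9·0 + 7·2 + 5·1 + 1·4 + 2·4 + 5·0 + 7·0 + 7·1 = 38
A: 9·3 + 7·4 + 5·4 + 1·3 + 2·2 + 5·3 + 7·3 + 7·4 = 146
D: 9·1 + 7·1 + 5·2 + 1·1 + 2·3 + 5·4 + 7·2 + 7·0 = 67
B: 9·4 + 7·0 + 5·3 + 1·0 + 2·0 + 5·2 + 7·4 + 7·2 = 103
C: 9·2 + 7·3 + 5·0 + 1·2 + 2·1 + 5·1 + 7·1 + 7·3 = 76
A has the highest Borda score (146).

A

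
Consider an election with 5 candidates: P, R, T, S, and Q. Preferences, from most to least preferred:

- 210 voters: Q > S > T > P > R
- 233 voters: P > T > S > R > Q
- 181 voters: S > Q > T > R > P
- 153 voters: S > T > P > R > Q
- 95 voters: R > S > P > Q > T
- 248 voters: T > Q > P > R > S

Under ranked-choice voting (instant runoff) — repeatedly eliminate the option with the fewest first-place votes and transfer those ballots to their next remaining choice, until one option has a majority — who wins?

Round 1: P 233, R 95, T 248, S 334, Q 210. Eliminate R.
Round 2: P 233, T 248, S 429, Q 210. Eliminate Q.
Round 3: P 233, T 248, S 639. S has a majority.

S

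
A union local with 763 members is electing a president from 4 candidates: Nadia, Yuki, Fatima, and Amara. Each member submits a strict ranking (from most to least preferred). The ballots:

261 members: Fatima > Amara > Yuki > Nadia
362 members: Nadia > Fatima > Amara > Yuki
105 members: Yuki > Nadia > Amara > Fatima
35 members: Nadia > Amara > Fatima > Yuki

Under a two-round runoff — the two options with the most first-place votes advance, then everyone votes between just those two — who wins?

Round 1 first-place votes: Nadia 397, Yuki 105, Fatima 261, Amara 0.
Nadia and Fatima advance.
Runoff: Nadia is preferred to Fatima by 502 voters; Fatima by 261.
Nadia wins the runoff.

Nadia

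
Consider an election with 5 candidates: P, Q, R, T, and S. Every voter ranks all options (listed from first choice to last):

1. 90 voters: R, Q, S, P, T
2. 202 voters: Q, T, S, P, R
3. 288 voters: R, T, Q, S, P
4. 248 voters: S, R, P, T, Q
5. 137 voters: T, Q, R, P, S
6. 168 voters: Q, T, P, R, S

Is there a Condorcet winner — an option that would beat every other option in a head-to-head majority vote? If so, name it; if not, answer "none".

R

R vs P: 763–370 for R.
R vs Q: 626–507 for R.
R vs T: 626–507 for R.
R vs S: 683–450 for R.
R beats every other option head-to-head.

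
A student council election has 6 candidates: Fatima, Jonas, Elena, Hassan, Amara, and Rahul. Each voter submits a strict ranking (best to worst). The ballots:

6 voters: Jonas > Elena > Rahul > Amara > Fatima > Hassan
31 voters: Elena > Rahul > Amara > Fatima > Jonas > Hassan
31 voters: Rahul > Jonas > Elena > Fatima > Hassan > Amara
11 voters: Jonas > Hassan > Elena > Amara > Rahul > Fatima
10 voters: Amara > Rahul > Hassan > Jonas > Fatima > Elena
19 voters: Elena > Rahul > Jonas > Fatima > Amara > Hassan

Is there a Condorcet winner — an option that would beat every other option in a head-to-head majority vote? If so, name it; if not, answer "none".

none

Checking pairwise contests:
Jonas beats Fatima 77–31.
Rahul beats Jonas 91–17.
Jonas beats Elena 58–50.
Fatima beats Hassan 87–21.
Jonas beats Amara 67–41.
Elena beats Rahul 67–41.
Every option loses at least one head-to-head, so there is no Condorcet winner.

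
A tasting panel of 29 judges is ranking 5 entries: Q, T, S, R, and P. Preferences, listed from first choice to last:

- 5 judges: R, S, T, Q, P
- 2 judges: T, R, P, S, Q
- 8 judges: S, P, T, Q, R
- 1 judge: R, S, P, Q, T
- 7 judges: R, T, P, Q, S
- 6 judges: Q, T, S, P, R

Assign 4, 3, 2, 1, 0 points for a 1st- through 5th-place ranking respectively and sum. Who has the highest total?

Q: 5·1 + 2·0 + 8·1 + 1·1 + 7·1 + 6·4 = 45
T: 5·2 + 2·4 + 8·2 + 1·0 + 7·3 + 6·3 = 73
S: 5·3 + 2·1 + 8·4 + 1·3 + 7·0 + 6·2 = 64
R: 5·4 + 2·3 + 8·0 + 1·4 + 7·4 + 6·0 = 58
P: 5·0 + 2·2 + 8·3 + 1·2 + 7·2 + 6·1 = 50
T has the highest Borda score (73).

T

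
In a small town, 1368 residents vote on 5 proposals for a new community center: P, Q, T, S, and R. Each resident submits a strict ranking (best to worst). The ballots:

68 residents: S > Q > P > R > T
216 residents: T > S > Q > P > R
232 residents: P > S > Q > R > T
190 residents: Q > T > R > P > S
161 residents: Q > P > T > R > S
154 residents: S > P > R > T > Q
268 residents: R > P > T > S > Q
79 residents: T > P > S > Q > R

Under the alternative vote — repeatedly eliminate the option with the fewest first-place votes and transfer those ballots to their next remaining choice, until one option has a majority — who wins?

Round 1: P 232, Q 351, T 295, S 222, R 268. Eliminate S.
Round 2: P 386, Q 419, T 295, R 268. Eliminate R.
Round 3: P 654, Q 419, T 295. Eliminate T.
Round 4: P 733, Q 635. P has a majority.

P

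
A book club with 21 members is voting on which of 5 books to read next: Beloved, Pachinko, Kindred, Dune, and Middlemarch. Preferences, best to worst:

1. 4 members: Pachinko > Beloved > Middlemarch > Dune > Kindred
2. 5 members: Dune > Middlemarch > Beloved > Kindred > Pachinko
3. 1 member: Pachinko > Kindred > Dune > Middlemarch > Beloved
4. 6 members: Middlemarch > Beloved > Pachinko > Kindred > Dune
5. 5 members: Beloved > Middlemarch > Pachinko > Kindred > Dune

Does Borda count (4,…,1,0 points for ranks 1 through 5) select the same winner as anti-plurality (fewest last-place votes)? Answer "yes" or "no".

Borda — scores: Beloved 60, Pachinko 42, Kindred 19, Dune 26, Middlemarch 63. Winner: Middlemarch.
Anti-plurality — last-place votes: Beloved 1, Pachinko 5, Kindred 4, Dune 11, Middlemarch 0. Winner: Middlemarch.
The two methods agree.

yes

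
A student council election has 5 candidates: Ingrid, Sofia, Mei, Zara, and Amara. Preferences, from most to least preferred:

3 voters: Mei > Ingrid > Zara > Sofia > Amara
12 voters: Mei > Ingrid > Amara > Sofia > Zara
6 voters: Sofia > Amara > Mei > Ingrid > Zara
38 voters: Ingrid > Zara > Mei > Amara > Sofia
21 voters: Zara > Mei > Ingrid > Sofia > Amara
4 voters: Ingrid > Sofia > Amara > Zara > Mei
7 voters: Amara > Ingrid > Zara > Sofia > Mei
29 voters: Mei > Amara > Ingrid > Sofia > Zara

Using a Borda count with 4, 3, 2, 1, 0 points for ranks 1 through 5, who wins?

Ingrid

Ingrid: 3·3 + 12·3 + 6·1 + 38·4 + 21·2 + 4·4 + 7·3 + 29·2 = 340
Sofia: 3·1 + 12·1 + 6·4 + 38·0 + 21·1 + 4·3 + 7·1 + 29·1 = 108
Mei: 3·4 + 12·4 + 6·2 + 38·2 + 21·3 + 4·0 + 7·0 + 29·4 = 327
Zara: 3·2 + 12·0 + 6·0 + 38·3 + 21·4 + 4·1 + 7·2 + 29·0 = 222
Amara: 3·0 + 12·2 + 6·3 + 38·1 + 21·0 + 4·2 + 7·4 + 29·3 = 203
Ingrid has the highest Borda score (340).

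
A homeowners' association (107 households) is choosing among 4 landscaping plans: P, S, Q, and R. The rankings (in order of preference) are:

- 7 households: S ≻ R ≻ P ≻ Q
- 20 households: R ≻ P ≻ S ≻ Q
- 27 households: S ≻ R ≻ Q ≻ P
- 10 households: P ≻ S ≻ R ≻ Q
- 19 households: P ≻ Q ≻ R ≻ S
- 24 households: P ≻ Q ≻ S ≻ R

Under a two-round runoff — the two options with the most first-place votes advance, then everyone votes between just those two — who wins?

Round 1 first-place votes: P 53, S 34, Q 0, R 20.
P and S advance.
Runoff: P is preferred to S by 73 voters; S by 34.
P wins the runoff.

P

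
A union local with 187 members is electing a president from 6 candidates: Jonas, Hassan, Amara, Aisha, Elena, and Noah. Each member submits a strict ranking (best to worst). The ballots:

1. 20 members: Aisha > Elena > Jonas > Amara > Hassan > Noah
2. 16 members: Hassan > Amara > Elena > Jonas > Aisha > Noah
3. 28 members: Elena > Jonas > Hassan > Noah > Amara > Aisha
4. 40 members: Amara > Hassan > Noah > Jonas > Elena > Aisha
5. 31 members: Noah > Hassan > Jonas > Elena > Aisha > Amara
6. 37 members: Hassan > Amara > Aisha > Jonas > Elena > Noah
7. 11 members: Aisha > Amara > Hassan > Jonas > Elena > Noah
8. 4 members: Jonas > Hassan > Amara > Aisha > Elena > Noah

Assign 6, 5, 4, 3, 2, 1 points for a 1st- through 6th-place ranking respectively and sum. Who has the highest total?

Hassan

Jonas: 20·4 + 16·3 + 28·5 + 40·3 + 31·4 + 37·3 + 11·3 + 4·6 = 680
Hassan: 20·2 + 16·6 + 28·4 + 40·5 + 31·5 + 37·6 + 11·4 + 4·5 = 889
Amara: 20·3 + 16·5 + 28·2 + 40·6 + 31·1 + 37·5 + 11·5 + 4·4 = 723
Aisha: 20·6 + 16·2 + 28·1 + 40·1 + 31·2 + 37·4 + 11·6 + 4·3 = 508
Elena: 20·5 + 16·4 + 28·6 + 40·2 + 31·3 + 37·2 + 11·2 + 4·2 = 609
Noah: 20·1 + 16·1 + 28·3 + 40·4 + 31·6 + 37·1 + 11·1 + 4·1 = 518
Hassan has the highest Borda score (889).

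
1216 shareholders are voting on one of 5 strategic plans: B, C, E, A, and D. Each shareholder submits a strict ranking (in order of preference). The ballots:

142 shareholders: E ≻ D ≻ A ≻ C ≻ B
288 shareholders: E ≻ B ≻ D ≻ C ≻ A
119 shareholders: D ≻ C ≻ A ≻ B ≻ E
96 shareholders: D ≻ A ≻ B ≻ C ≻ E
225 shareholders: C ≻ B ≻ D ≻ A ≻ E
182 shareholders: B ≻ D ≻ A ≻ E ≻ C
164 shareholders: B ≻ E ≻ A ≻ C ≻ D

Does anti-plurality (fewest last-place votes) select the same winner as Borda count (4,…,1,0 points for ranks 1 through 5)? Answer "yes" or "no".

Anti-plurality — last-place votes: B 142, C 182, E 440, A 288, D 164. Winner: B.
Borda — scores: B 3234, C 1947, E 2394, A 1727, D 2858. Winner: B.
The two methods agree.

yes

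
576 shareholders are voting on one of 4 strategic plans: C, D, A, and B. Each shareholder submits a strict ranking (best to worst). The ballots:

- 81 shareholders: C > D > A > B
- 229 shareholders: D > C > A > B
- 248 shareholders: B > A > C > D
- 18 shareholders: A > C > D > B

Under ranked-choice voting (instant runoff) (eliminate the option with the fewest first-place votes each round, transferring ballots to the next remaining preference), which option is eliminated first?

A

Round 1: C 81, D 229, A 18, B 248. Eliminate A.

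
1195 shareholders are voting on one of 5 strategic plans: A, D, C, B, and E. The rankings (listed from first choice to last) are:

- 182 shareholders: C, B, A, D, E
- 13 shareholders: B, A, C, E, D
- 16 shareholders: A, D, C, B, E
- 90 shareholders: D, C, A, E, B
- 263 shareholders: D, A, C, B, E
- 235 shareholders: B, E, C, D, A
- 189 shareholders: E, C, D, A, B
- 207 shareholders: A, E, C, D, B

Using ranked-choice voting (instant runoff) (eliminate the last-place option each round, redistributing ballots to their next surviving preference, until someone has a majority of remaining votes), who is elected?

D

Round 1: A 223, D 353, C 182, B 248, E 189. Eliminate C.
Round 2: A 223, D 353, B 430, E 189. Eliminate E.
Round 3: A 223, D 542, B 430. Eliminate A.
Round 4: D 765, B 430. D has a majority.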